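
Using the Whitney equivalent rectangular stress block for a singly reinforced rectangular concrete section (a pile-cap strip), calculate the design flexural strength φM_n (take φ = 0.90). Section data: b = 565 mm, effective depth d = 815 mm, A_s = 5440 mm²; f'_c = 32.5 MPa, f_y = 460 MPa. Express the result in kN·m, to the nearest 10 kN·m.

T = A_s f_y = 5440 × 460 = 2502400 N = 2502.4 kN.
From C = T: a = T/(0.85 f'_c b) = 2502400/(0.85 × 32.5 × 565) = 160.33 mm.
M_n = T(d − a/2) = 2502.4 kN × (815 − 80.165) mm = 1838.85 kN·m.
φM_n = 0.90 × 1838.85 = 1654.97 kN·m.

φM_n ≈ 1650 kN·m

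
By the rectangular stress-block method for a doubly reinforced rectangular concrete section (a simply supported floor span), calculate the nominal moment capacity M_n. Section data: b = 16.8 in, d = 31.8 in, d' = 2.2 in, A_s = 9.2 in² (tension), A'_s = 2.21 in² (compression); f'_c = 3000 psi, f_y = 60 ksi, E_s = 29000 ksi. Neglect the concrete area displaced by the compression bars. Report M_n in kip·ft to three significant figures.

M_n ≈ 1270 kip·ft

Assume both steels yield.
a = (A_s − A'_s) f_y/(0.85 f'_c b) = (9.2 − 2.21) × 60/(0.85 × 3 × 16.8) = 9.790 in.
c = a/β₁ = 9.790/0.85 = 11.518 in; ε'_s = 0.003(c − d')/c = 0.0024 ≥ ε_y = 0.0021, so the compression steel yields.
M_n = (A_s − A'_s) f_y (d − a/2) + A'_s f_y (d − d') = 419.4 × (31.8 − 4.895) + 132.6 × (31.8 − 2.2) = 11284.0 + 3925.0 = 15209.0 kip·in = 15209.0/12 = 1267.42 kip·ft.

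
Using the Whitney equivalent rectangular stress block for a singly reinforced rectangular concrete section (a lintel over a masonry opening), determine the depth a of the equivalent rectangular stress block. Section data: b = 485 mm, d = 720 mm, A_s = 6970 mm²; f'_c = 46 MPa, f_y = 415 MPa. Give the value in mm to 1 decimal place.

a ≈ 152.5 mm

T = A_s f_y = 6970 × 415 = 2892550 N = 2892.55 kN.
Setting C = 0.85 f'_c a b equal to T: a = 2892550/(0.85 × 46 × 485) = 152.5 mm.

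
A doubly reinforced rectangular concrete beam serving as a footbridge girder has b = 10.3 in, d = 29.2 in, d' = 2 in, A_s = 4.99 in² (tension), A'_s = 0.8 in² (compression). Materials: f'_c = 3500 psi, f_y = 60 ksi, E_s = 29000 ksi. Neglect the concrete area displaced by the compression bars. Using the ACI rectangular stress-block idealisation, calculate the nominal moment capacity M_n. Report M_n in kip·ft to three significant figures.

Assume both steels yield.
a = (A_s − A'_s) f_y/(0.85 f'_c b) = (4.99 − 0.8) × 60/(0.85 × 3.5 × 10.3) = 8.204 in.
c = a/β₁ = 8.204/0.85 = 9.652 in; ε'_s = 0.003(c − d')/c = 0.0024 ≥ ε_y = 0.0021, so the compression steel yields.
M_n = (A_s − A'_s) f_y (d − a/2) + A'_s f_y (d − d') = 251.4 × (29.2 − 4.102) + 48 × (29.2 − 2) = 6309.6 + 1305.6 = 7615.2 kip·in = 7615.2/12 = 634.60 kip·ft.

M_n ≈ 635 kip·ft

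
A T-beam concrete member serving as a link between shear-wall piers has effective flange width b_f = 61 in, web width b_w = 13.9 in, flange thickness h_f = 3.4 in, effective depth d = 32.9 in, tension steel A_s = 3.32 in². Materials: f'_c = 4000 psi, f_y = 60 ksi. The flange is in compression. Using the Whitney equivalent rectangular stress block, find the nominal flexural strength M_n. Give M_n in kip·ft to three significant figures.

M_n ≈ 538 kip·ft

Tension: T = A_s f_y = 3.32 × 60 = 199.2 kips.
Try a within the flange: a = T/(0.85 f'_c b_f) = 199.2/(0.85 × 4 × 61) = 0.960 in.
Since a = 0.960 ≤ h_f = 3.4 in, the stress block lies entirely in the flange; analyse as a rectangular beam of width b_f.
M_n = T(d − a/2) = 199.2 × (32.9 − 0.48) = 6458.1 kip·in.
M_n = 6458.1/12 = 538.18 kip·ft.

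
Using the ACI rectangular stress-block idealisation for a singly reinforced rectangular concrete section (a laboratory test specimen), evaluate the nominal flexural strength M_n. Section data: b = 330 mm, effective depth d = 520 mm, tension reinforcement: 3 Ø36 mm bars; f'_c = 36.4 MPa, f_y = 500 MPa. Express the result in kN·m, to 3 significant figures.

A_s = 3 × 1018 = 3054 mm².
T = A_s f_y = 3054 × 500 = 1527000 N = 1527 kN.
From C = T: a = T/(0.85 f'_c b) = 1527000/(0.85 × 36.4 × 330) = 149.56 mm.
M_n = T(d − a/2) = 1527 kN × (520 − 74.78) mm = 679.85 kN·m.

M_n ≈ 680 kN·m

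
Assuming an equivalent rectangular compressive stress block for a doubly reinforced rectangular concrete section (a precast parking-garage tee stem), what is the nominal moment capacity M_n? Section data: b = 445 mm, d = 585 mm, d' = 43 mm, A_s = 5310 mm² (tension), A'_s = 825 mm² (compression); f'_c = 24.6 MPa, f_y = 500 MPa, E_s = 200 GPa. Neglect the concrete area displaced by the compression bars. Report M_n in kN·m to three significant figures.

M_n ≈ 1270 kN·m

Assume both tension and compression steel yield.
Net tension couple steel: A_s − A'_s = 4485 mm².
a = (A_s − A'_s) f_y / (0.85 f'_c b) = 2242500/(0.85 × 24.6 × 445) = 241.00 mm.
c = a/β₁ = 241.00/0.85 = 283.53 mm; ε'_s = 0.003(c − d')/c = 0.0025 ≥ f_y/E_s = 0.0025, so compression steel does yield.
M_n = (A_s − A'_s) f_y (d − a/2) + A'_s f_y (d − d') = [2242500 × (585 − 120.5) + 412500 × (585 − 43)] × 10⁻⁶ = 1041.64 + 223.58 = 1265.22 kN·m.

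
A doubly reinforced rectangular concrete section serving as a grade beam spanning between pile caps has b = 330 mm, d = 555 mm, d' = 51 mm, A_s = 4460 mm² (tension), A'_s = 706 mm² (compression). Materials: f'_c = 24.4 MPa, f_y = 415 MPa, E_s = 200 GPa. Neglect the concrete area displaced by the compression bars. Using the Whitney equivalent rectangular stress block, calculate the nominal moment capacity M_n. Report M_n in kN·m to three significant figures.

M_n ≈ 835 kN·m

Assume both tension and compression steel yield.
Net tension couple steel: A_s − A'_s = 3754 mm².
a = (A_s − A'_s) f_y / (0.85 f'_c b) = 1557910/(0.85 × 24.4 × 330) = 227.62 mm.
c = a/β₁ = 227.62/0.85 = 267.79 mm; ε'_s = 0.003(c − d')/c = 0.0024 ≥ f_y/E_s = 0.0021, so compression steel does yield.
M_n = (A_s − A'_s) f_y (d − a/2) + A'_s f_y (d − d') = [1557910 × (555 − 113.81) + 292990 × (555 − 51)] × 10⁻⁶ = 687.33 + 147.67 = 835.00 kN·m.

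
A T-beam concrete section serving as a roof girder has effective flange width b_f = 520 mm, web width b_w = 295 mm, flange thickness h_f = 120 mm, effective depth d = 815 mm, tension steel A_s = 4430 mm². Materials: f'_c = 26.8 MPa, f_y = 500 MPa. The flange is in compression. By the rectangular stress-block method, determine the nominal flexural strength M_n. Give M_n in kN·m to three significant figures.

M_n ≈ 1580 kN·m

Tension: T = A_s f_y = 4430 × 500 = 2215000 N.
Try a within the flange: a = T/(0.85 f'_c b_f) = 2215000/(0.85 × 26.8 × 520) = 186.99 mm.
a = 186.99 > h_f = 120 mm: the block extends into the web. Split into flange-overhang and web parts.
C_f = 0.85 f'_c (b_f − b_w) h_f = 0.85 × 26.8 × (520 − 295) × 120 = 615060 N.
Remaining web compression depth: a_w = (T − C_f)/(0.85 f'_c b_w) = (2215000 − 615060)/(0.85 × 26.8 × 295) = 238.08 mm.
M_n = C_f(d − h_f/2) + (T − C_f)(d − a_w/2) = 615060 × (815 − 60) + 1599940 × (815 − 119.04) = 464.37 + 1113.49 = 1577.86 × 10⁶ N·mm.
M_n = 1577.86 kN·m.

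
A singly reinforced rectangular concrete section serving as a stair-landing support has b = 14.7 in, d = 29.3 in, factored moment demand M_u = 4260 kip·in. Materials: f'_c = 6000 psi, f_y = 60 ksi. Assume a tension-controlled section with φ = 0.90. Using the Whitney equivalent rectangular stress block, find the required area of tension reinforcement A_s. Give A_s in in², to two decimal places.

A_s ≈ 2.80 in²

M_n = M_u/φ = 4260/0.90 = 4733.33 kip·in.
From M_n = 0.85 f'_c a b (d − a/2):
a = d − √(d² − 2M_n/(0.85 f'_c b)) = 29.3 − √(29.3² − 2 × 4733.33/(0.85 × 6 × 14.7)) = 2.240 in.
A_s = 0.85 f'_c a b / f_y = 0.85 × 6 × 2.240 × 14.7 / 60 = 2.799 in².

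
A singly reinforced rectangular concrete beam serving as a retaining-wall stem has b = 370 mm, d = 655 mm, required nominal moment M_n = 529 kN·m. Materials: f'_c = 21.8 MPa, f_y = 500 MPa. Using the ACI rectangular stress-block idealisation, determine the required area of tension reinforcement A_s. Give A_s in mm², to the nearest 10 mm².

With M_n = 0.85 f'_c a b (d − a/2), solve the quadratic for a:
a = d − √(d² − 2M_n/(0.85 f'_c b)) = 655 − √(655² − 2 × 529×10⁶/(0.85 × 21.8 × 370)) = 130.87 mm.
A_s = 0.85 f'_c a b / f_y = 0.85 × 21.8 × 130.87 × 370 / 500 = 1794.5 mm².

A_s ≈ 1790 mm²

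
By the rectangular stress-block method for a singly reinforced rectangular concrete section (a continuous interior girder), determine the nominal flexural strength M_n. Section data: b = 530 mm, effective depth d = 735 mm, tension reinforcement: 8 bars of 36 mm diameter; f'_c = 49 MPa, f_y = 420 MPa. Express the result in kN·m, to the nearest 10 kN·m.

A_s = 8 × 1018 = 8144 mm².
T = A_s f_y = 8144 × 420 = 3420480 N = 3420.48 kN.
From C = T: a = T/(0.85 f'_c b) = 3420480/(0.85 × 49 × 530) = 154.95 mm.
M_n = T(d − a/2) = 3420.48 kN × (735 − 77.475) mm = 2249.05 kN·m.

M_n ≈ 2250 kN·m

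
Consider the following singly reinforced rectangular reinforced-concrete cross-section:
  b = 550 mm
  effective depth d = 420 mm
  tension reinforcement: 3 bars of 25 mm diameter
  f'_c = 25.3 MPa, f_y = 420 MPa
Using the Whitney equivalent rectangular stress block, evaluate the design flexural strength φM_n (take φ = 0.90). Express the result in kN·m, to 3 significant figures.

A_s = 3 × 491 = 1473 mm².
T = A_s f_y = 1473 × 420 = 618660 N = 618.66 kN.
From C = T: a = T/(0.85 f'_c b) = 618660/(0.85 × 25.3 × 550) = 52.31 mm.
M_n = T(d − a/2) = 618.66 kN × (420 − 26.155) mm = 243.66 kN·m.
φM_n = 0.90 × 243.66 = 219.29 kN·m.

φM_n ≈ 219 kN·m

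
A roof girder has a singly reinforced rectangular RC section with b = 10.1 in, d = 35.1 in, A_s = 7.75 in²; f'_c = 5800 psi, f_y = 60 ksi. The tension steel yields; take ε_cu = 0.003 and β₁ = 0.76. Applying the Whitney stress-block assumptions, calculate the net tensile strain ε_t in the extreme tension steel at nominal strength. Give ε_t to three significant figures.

a = A_s f_y/(0.85 f'_c b) = 9.339 in.
β₁ = 0.76, so c = a/β₁ = 9.339/0.76 = 12.288 in.
From the linear strain diagram with ε_cu = 0.003: ε_t = 0.003 (d − c)/c = 0.003 × (35.1 − 12.288)/12.288 = 0.00557.
Since ε_t ≥ 0.005, the section is tension-controlled.

ε_t ≈ 0.00557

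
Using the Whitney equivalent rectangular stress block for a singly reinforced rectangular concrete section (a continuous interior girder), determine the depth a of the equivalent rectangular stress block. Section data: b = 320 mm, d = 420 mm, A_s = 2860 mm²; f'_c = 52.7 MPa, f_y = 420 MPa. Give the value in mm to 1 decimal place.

T = A_s f_y = 2860 × 420 = 1201200 N = 1201.2 kN.
Setting C = 0.85 f'_c a b equal to T: a = 1201200/(0.85 × 52.7 × 320) = 83.8 mm.

a ≈ 83.8 mm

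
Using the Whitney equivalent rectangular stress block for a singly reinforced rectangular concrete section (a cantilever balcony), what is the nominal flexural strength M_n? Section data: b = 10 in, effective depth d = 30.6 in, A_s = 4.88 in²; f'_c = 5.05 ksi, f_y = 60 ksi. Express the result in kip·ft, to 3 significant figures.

T = A_s f_y = 4.88 × 60 = 292.8 kips.
a = T/(0.85 f'_c b) = 292.8/(0.85 × 5.05 × 10) = 6.821 in.
M_n = T(d − a/2) = 292.8 × (30.6 − 3.4105) = 7961.1 kip·in = 7961.1/12 = 663.43 kip·ft.

M_n ≈ 663 kip·ft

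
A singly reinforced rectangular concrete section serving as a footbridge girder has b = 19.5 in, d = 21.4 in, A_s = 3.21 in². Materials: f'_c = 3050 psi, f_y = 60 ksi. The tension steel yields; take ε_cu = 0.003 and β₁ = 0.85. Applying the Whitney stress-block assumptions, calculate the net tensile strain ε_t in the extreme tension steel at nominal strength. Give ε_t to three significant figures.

a = A_s f_y/(0.85 f'_c b) = 3.810 in.
β₁ = 0.85, so c = a/β₁ = 3.810/0.85 = 4.482 in.
From the linear strain diagram with ε_cu = 0.003: ε_t = 0.003 (d − c)/c = 0.003 × (21.4 − 4.482)/4.482 = 0.0113.
Since ε_t ≥ 0.005, the section is tension-controlled.

ε_t ≈ 0.0113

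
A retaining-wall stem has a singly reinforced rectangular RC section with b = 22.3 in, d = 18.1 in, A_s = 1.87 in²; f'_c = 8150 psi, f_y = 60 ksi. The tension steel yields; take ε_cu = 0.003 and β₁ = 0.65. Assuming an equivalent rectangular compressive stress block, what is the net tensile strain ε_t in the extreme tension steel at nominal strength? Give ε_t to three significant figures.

a = A_s f_y/(0.85 f'_c b) = 0.726 in.
β₁ = 0.65, so c = a/β₁ = 0.726/0.65 = 1.117 in.
From the linear strain diagram with ε_cu = 0.003: ε_t = 0.003 (d − c)/c = 0.003 × (18.1 − 1.117)/1.117 = 0.0456.
Since ε_t ≥ 0.005, the section is tension-controlled.

ε_t ≈ 0.0456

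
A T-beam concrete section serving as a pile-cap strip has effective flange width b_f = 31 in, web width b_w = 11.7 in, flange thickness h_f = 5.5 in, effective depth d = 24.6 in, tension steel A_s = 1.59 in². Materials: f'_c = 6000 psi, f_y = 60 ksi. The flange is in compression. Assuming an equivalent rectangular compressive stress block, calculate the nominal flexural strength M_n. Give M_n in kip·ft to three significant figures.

M_n ≈ 193 kip·ft

Tension: T = A_s f_y = 1.59 × 60 = 95.4 kips.
Try a within the flange: a = T/(0.85 f'_c b_f) = 95.4/(0.85 × 6 × 31) = 0.603 in.
Since a = 0.603 ≤ h_f = 5.5 in, the stress block lies entirely in the flange; analyse as a rectangular beam of width b_f.
M_n = T(d − a/2) = 95.4 × (24.6 − 0.3015) = 2318.1 kip·in.
M_n = 2318.1/12 = 193.18 kip·ft.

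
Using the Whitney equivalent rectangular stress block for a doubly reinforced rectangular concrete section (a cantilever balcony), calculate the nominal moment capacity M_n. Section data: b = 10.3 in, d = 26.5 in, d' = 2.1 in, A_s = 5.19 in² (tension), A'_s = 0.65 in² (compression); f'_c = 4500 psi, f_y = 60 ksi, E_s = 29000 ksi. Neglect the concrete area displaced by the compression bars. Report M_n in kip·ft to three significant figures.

M_n ≈ 602 kip·ft

Assume both steels yield.
a = (A_s − A'_s) f_y/(0.85 f'_c b) = (5.19 − 0.65) × 60/(0.85 × 4.5 × 10.3) = 6.914 in.
c = a/β₁ = 6.914/0.825 = 8.381 in; ε'_s = 0.003(c − d')/c = 0.0022 ≥ ε_y = 0.0021, so the compression steel yields.
M_n = (A_s − A'_s) f_y (d − a/2) + A'_s f_y (d − d') = 272.4 × (26.5 − 3.457) + 39 × (26.5 − 2.1) = 6276.9 + 951.6 = 7228.5 kip·in = 7228.5/12 = 602.38 kip·ft.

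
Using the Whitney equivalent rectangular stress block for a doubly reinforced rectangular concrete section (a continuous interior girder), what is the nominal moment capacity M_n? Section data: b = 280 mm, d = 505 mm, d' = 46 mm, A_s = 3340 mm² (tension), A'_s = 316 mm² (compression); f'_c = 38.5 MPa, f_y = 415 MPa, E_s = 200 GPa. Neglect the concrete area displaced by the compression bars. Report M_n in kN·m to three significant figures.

Assume both tension and compression steel yield.
Net tension couple steel: A_s − A'_s = 3024 mm².
a = (A_s − A'_s) f_y / (0.85 f'_c b) = 1254960/(0.85 × 38.5 × 280) = 136.96 mm.
c = a/β₁ = 136.96/0.775 = 176.72 mm; ε'_s = 0.003(c − d')/c = 0.0022 ≥ f_y/E_s = 0.0021, so compression steel does yield.
M_n = (A_s − A'_s) f_y (d − a/2) + A'_s f_y (d − d') = [1254960 × (505 − 68.48) + 131140 × (505 − 46)] × 10⁻⁶ = 547.82 + 60.19 = 608.01 kN·m.

M_n ≈ 608 kN·m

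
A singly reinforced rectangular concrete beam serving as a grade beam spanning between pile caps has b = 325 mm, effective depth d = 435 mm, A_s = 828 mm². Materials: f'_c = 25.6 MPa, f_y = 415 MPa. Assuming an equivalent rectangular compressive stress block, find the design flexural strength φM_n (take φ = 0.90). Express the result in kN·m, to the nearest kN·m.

φM_n ≈ 127 kN·m

T = A_s f_y = 828 × 415 = 343620 N = 343.62 kN.
From C = T: a = T/(0.85 f'_c b) = 343620/(0.85 × 25.6 × 325) = 48.59 mm.
M_n = T(d − a/2) = 343.62 kN × (435 − 24.295) mm = 141.13 kN·m.
φM_n = 0.90 × 141.13 = 127.02 kN·m.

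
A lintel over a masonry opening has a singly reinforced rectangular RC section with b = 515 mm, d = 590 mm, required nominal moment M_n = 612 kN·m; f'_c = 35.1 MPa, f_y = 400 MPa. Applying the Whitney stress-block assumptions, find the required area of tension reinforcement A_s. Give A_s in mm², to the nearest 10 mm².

With M_n = 0.85 f'_c a b (d − a/2), solve the quadratic for a:
a = d − √(d² − 2M_n/(0.85 f'_c b)) = 590 − √(590² − 2 × 612×10⁶/(0.85 × 35.1 × 515)) = 71.89 mm.
A_s = 0.85 f'_c a b / f_y = 0.85 × 35.1 × 71.89 × 515 / 400 = 2761.5 mm².

A_s ≈ 2760 mm²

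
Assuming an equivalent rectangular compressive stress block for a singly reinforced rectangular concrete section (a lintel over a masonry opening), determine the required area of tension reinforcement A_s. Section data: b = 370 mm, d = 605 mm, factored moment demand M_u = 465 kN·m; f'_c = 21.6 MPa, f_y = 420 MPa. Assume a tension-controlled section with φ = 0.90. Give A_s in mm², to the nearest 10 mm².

A_s ≈ 2300 mm²

M_n = M_u/φ = 465/0.90 = 516.667 kN·m.
With M_n = 0.85 f'_c a b (d − a/2), solve the quadratic for a:
a = d − √(d² − 2M_n/(0.85 f'_c b)) = 605 − √(605² − 2 × 516.667×10⁶/(0.85 × 21.6 × 370)) = 142.49 mm.
A_s = 0.85 f'_c a b / f_y = 0.85 × 21.6 × 142.49 × 370 / 420 = 2304.7 mm².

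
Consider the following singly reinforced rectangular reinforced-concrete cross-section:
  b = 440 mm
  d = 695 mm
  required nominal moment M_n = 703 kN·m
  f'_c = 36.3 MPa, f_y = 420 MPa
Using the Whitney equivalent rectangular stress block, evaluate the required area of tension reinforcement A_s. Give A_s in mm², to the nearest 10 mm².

With M_n = 0.85 f'_c a b (d − a/2), solve the quadratic for a:
a = d − √(d² − 2M_n/(0.85 f'_c b)) = 695 − √(695² − 2 × 703×10⁶/(0.85 × 36.3 × 440)) = 79.00 mm.
A_s = 0.85 f'_c a b / f_y = 0.85 × 36.3 × 79.00 × 440 / 420 = 2553.6 mm².

A_s ≈ 2550 mm²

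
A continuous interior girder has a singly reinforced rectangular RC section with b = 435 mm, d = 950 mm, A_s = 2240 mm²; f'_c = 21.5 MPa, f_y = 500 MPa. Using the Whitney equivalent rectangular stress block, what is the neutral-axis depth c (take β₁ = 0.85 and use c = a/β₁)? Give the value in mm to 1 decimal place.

c ≈ 165.7 mm

T = A_s f_y = 2240 × 500 = 1120000 N = 1120 kN.
Setting C = 0.85 f'_c a b equal to T: a = 1120000/(0.85 × 21.5 × 435) = 140.887 mm.
With β₁ = 0.85, c = a/β₁ = 140.887/0.85 = 165.7 mm.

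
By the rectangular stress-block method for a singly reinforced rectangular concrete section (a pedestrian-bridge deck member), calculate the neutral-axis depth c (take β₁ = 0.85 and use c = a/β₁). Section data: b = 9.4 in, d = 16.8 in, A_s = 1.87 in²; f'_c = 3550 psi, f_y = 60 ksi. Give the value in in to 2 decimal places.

c ≈ 4.65 in

T = A_s f_y = 1.87 × 60 = 112.2 kips.
a = T/(0.85 f'_c b) = 112.2/(0.85 × 3.55 × 9.4) = 3.9556 in.
With β₁ = 0.85, c = a/β₁ = 3.9556/0.85 = 4.65 in.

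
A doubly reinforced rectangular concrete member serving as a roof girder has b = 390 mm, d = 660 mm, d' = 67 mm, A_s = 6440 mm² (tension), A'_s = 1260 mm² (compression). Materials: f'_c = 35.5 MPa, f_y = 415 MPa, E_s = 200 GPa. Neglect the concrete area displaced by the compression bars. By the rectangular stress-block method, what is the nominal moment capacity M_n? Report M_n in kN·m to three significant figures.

M_n ≈ 1530 kN·m

Assume both tension and compression steel yield.
Net tension couple steel: A_s − A'_s = 5180 mm².
a = (A_s − A'_s) f_y / (0.85 f'_c b) = 2149700/(0.85 × 35.5 × 390) = 182.67 mm.
c = a/β₁ = 182.67/0.796 = 229.48 mm; ε'_s = 0.003(c − d')/c = 0.0021 ≥ f_y/E_s = 0.0021, so compression steel does yield.
M_n = (A_s − A'_s) f_y (d − a/2) + A'_s f_y (d − d') = [2149700 × (660 − 91.335) + 522900 × (660 − 67)] × 10⁻⁶ = 1222.46 + 310.08 = 1532.54 kN·m.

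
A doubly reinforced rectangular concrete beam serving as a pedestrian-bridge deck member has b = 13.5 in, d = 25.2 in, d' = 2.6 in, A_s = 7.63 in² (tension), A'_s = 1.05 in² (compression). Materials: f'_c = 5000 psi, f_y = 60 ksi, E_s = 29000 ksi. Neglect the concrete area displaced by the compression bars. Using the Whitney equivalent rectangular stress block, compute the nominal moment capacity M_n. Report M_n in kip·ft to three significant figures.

M_n ≈ 835 kip·ft

Assume both steels yield.
a = (A_s − A'_s) f_y/(0.85 f'_c b) = (7.63 − 1.05) × 60/(0.85 × 5 × 13.5) = 6.881 in.
c = a/β₁ = 6.881/0.8 = 8.601 in; ε'_s = 0.003(c − d')/c = 0.0021 ≥ ε_y = 0.0021, so the compression steel yields.
M_n = (A_s − A'_s) f_y (d − a/2) + A'_s f_y (d − d') = 394.8 × (25.2 − 3.4405) + 63 × (25.2 − 2.6) = 8590.7 + 1423.8 = 10014.5 kip·in = 10014.5/12 = 834.54 kip·ft.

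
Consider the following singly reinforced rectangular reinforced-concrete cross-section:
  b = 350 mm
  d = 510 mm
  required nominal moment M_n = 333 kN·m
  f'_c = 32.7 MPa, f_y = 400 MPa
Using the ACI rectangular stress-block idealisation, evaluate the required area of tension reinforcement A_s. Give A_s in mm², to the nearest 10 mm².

With M_n = 0.85 f'_c a b (d − a/2), solve the quadratic for a:
a = d − √(d² − 2M_n/(0.85 f'_c b)) = 510 − √(510² − 2 × 333×10⁶/(0.85 × 32.7 × 350)) = 72.23 mm.
A_s = 0.85 f'_c a b / f_y = 0.85 × 32.7 × 72.23 × 350 / 400 = 1756.7 mm².

A_s ≈ 1760 mm²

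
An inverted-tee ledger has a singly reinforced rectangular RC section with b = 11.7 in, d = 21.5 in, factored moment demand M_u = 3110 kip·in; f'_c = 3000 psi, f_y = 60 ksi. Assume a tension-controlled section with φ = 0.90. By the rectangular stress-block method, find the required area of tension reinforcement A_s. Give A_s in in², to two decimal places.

M_n = M_u/φ = 3110/0.90 = 3455.56 kip·in.
From M_n = 0.85 f'_c a b (d − a/2):
a = d − √(d² − 2M_n/(0.85 f'_c b)) = 21.5 − √(21.5² − 2 × 3455.56/(0.85 × 3 × 11.7)) = 6.314 in.
A_s = 0.85 f'_c a b / f_y = 0.85 × 3 × 6.314 × 11.7 / 60 = 3.140 in².

A_s ≈ 3.14 in²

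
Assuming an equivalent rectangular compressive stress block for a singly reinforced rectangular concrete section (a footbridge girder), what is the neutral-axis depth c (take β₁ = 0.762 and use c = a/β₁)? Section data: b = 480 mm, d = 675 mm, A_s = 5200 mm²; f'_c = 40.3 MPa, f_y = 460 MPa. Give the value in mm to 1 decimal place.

c ≈ 190.9 mm

T = A_s f_y = 5200 × 460 = 2392000 N = 2392 kN.
Setting C = 0.85 f'_c a b equal to T: a = 2392000/(0.85 × 40.3 × 480) = 145.478 mm.
With β₁ = 0.762, c = a/β₁ = 145.478/0.762 = 190.9 mm.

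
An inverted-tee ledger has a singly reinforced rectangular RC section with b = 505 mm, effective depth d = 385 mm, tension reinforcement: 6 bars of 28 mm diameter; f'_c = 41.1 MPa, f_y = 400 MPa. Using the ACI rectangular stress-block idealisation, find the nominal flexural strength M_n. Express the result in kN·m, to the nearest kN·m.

M_n ≈ 507 kN·m

A_s = 6 × 616 = 3696 mm².
T = A_s f_y = 3696 × 400 = 1478400 N = 1478.4 kN.
From C = T: a = T/(0.85 f'_c b) = 1478400/(0.85 × 41.1 × 505) = 83.80 mm.
M_n = T(d − a/2) = 1478.4 kN × (385 − 41.9) mm = 507.24 kN·m.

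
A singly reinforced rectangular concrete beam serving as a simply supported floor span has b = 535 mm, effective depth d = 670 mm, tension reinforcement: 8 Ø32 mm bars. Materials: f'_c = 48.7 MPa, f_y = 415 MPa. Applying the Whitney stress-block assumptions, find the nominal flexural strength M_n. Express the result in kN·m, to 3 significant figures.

M_n ≈ 1630 kN·m

A_s = 8 × 804 = 6432 mm².
T = A_s f_y = 6432 × 415 = 2669280 N = 2669.28 kN.
From C = T: a = T/(0.85 f'_c b) = 2669280/(0.85 × 48.7 × 535) = 120.53 mm.
M_n = T(d − a/2) = 2669.28 kN × (670 − 60.265) mm = 1627.55 kN·m.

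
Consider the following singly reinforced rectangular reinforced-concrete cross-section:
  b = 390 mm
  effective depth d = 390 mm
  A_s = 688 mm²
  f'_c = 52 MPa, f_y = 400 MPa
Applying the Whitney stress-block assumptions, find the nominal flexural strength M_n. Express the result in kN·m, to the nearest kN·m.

T = A_s f_y = 688 × 400 = 275200 N = 275.2 kN.
From C = T: a = T/(0.85 f'_c b) = 275200/(0.85 × 52 × 390) = 15.96 mm.
M_n = T(d − a/2) = 275.2 kN × (390 − 7.98) mm = 105.13 kN·m.

M_n ≈ 105 kN·m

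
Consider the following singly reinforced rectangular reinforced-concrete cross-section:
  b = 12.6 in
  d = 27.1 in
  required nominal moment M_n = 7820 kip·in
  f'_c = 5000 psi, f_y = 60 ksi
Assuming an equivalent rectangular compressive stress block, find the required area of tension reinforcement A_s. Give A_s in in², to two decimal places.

A_s ≈ 5.42 in²

From M_n = 0.85 f'_c a b (d − a/2):
a = d − √(d² − 2M_n/(0.85 f'_c b)) = 27.1 − √(27.1² − 2 × 7820/(0.85 × 5 × 12.6)) = 6.068 in.
A_s = 0.85 f'_c a b / f_y = 0.85 × 5 × 6.068 × 12.6 / 60 = 5.416 in².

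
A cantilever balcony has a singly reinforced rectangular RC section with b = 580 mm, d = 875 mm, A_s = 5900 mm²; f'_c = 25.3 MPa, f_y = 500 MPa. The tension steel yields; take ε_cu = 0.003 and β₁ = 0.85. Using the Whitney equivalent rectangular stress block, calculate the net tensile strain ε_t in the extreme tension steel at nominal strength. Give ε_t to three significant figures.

a = A_s f_y/(0.85 f'_c b) = 236.51 mm.
β₁ = 0.85, so c = a/β₁ = 236.51/0.85 = 278.25 mm.
From the linear strain diagram with ε_cu = 0.003: ε_t = 0.003 (d − c)/c = 0.003 × (875 − 278.25)/278.25 = 0.00643.
Since ε_t ≥ 0.005, the section is tension-controlled.

ε_t ≈ 0.00643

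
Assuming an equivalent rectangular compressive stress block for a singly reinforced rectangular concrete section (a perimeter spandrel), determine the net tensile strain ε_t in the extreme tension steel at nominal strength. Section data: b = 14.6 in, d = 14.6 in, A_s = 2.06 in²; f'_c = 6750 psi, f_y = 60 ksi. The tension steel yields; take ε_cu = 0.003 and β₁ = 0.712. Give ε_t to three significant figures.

a = A_s f_y/(0.85 f'_c b) = 1.476 in.
β₁ = 0.712, so c = a/β₁ = 1.476/0.712 = 2.073 in.
From the linear strain diagram with ε_cu = 0.003: ε_t = 0.003 (d − c)/c = 0.003 × (14.6 − 2.073)/2.073 = 0.0181.
Since ε_t ≥ 0.005, the section is tension-controlled.

ε_t ≈ 0.0181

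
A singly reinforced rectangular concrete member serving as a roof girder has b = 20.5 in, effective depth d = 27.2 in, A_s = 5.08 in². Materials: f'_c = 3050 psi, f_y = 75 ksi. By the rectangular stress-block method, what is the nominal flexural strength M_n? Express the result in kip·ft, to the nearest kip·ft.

M_n ≈ 750 kip·ft

T = A_s f_y = 5.08 × 75 = 381 kips.
a = T/(0.85 f'_c b) = 381/(0.85 × 3.05 × 20.5) = 7.169 in.
M_n = T(d − a/2) = 381 × (27.2 − 3.5845) = 8997.5 kip·in = 8997.5/12 = 749.79 kip·ft.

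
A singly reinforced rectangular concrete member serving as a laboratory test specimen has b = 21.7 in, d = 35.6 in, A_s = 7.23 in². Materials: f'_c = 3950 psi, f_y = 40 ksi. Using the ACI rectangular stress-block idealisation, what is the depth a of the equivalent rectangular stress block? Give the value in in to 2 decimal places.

T = A_s f_y = 7.23 × 40 = 289.2 kips.
a = T/(0.85 f'_c b) = 289.2/(0.85 × 3.95 × 21.7) = 3.97 in.

a ≈ 3.97 in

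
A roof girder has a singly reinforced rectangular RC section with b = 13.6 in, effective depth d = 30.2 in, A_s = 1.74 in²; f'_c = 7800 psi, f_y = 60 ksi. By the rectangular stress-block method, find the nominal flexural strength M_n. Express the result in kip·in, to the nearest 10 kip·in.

M_n ≈ 3090 kip·in

T = A_s f_y = 1.74 × 60 = 104.4 kips.
a = T/(0.85 f'_c b) = 104.4/(0.85 × 7.8 × 13.6) = 1.158 in.
M_n = T(d − a/2) = 104.4 × (30.2 − 0.579) = 3092.4 kip·in.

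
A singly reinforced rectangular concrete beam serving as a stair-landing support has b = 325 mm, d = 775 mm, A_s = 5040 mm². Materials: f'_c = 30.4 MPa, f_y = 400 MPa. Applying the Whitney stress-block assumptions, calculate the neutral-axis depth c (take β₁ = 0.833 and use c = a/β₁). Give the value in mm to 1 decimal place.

c ≈ 288.2 mm

T = A_s f_y = 5040 × 400 = 2016000 N = 2016 kN.
Setting C = 0.85 f'_c a b equal to T: a = 2016000/(0.85 × 30.4 × 325) = 240.057 mm.
With β₁ = 0.833, c = a/β₁ = 240.057/0.833 = 288.2 mm.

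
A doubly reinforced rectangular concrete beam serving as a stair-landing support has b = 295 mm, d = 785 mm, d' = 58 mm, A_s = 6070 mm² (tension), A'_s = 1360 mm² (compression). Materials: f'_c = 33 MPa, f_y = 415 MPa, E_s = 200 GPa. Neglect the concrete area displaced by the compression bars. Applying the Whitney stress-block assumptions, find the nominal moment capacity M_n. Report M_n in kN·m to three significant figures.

M_n ≈ 1710 kN·m

Assume both tension and compression steel yield.
Net tension couple steel: A_s − A'_s = 4710 mm².
a = (A_s − A'_s) f_y / (0.85 f'_c b) = 1954650/(0.85 × 33 × 295) = 236.22 mm.
c = a/β₁ = 236.22/0.814 = 290.20 mm; ε'_s = 0.003(c − d')/c = 0.0024 ≥ f_y/E_s = 0.0021, so compression steel does yield.
M_n = (A_s − A'_s) f_y (d − a/2) + A'_s f_y (d − d') = [1954650 × (785 − 118.11) + 564400 × (785 − 58)] × 10⁻⁶ = 1303.54 + 410.32 = 1713.86 kN·m.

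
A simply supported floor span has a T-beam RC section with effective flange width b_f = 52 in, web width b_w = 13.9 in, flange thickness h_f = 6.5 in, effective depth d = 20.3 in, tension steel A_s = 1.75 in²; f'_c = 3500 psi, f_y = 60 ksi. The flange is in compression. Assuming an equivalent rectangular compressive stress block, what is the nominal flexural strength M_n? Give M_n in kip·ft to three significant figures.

M_n ≈ 175 kip·ft

Tension: T = A_s f_y = 1.75 × 60 = 105 kips.
Try a within the flange: a = T/(0.85 f'_c b_f) = 105/(0.85 × 3.5 × 52) = 0.679 in.
Since a = 0.679 ≤ h_f = 6.5 in, the stress block lies entirely in the flange; analyse as a rectangular beam of width b_f.
M_n = T(d − a/2) = 105 × (20.3 − 0.3395) = 2095.9 kip·in.
M_n = 2095.9/12 = 174.66 kip·ft.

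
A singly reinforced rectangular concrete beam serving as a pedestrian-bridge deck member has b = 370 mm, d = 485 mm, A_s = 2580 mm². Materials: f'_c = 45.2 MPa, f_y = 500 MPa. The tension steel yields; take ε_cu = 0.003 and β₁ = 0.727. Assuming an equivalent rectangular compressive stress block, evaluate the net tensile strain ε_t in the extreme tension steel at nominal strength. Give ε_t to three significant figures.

ε_t ≈ 0.00866

a = A_s f_y/(0.85 f'_c b) = 90.75 mm.
β₁ = 0.727, so c = a/β₁ = 90.75/0.727 = 124.83 mm.
From the linear strain diagram with ε_cu = 0.003: ε_t = 0.003 (d − c)/c = 0.003 × (485 − 124.83)/124.83 = 0.00866.
Since ε_t ≥ 0.005, the section is tension-controlled.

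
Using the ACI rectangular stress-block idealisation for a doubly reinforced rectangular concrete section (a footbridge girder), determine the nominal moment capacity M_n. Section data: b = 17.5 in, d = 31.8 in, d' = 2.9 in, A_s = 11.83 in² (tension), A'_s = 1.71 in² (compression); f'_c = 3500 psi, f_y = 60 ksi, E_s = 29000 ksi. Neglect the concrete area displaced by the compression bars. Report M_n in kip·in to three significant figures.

Assume both steels yield.
a = (A_s − A'_s) f_y/(0.85 f'_c b) = (11.83 − 1.71) × 60/(0.85 × 3.5 × 17.5) = 11.663 in.
c = a/β₁ = 11.663/0.85 = 13.721 in; ε'_s = 0.003(c − d')/c = 0.0024 ≥ ε_y = 0.0021, so the compression steel yields.
M_n = (A_s − A'_s) f_y (d − a/2) + A'_s f_y (d − d') = 607.2 × (31.8 − 5.8315) + 102.6 × (31.8 − 2.9) = 15768.1 + 2965.1 = 18733.2 kip·in.

M_n ≈ 18700 kip·in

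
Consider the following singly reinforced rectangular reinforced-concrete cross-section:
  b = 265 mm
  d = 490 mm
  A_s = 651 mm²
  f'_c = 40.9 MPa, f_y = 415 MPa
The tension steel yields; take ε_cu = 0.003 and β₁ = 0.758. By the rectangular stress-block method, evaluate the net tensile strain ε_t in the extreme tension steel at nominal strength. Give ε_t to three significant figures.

ε_t ≈ 0.0350

a = A_s f_y/(0.85 f'_c b) = 29.33 mm.
β₁ = 0.758, so c = a/β₁ = 29.33/0.758 = 38.69 mm.
From the linear strain diagram with ε_cu = 0.003: ε_t = 0.003 (d − c)/c = 0.003 × (490 − 38.69)/38.69 = 0.0350.
Since ε_t ≥ 0.005, the section is tension-controlled.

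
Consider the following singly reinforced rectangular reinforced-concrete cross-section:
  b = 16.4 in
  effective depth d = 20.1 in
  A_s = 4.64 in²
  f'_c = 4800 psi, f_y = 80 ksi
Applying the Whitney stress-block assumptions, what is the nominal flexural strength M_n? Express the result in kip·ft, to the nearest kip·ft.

T = A_s f_y = 4.64 × 80 = 371.2 kips.
a = T/(0.85 f'_c b) = 371.2/(0.85 × 4.8 × 16.4) = 5.548 in.
M_n = T(d − a/2) = 371.2 × (20.1 − 2.774) = 6431.4 kip·in = 6431.4/12 = 535.95 kip·ft.

M_n ≈ 536 kip·ft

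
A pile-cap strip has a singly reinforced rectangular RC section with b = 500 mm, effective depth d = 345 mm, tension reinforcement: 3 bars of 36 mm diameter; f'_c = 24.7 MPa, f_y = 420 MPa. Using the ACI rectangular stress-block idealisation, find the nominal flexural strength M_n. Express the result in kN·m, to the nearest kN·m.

A_s = 3 × 1018 = 3054 mm².
T = A_s f_y = 3054 × 420 = 1282680 N = 1282.68 kN.
From C = T: a = T/(0.85 f'_c b) = 1282680/(0.85 × 24.7 × 500) = 122.19 mm.
M_n = T(d − a/2) = 1282.68 kN × (345 − 61.095) mm = 364.16 kN·m.

M_n ≈ 364 kN·m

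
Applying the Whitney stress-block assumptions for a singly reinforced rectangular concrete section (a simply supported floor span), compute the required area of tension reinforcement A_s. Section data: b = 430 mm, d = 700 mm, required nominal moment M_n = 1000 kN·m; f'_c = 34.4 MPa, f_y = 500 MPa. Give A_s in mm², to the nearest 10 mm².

A_s ≈ 3140 mm²

With M_n = 0.85 f'_c a b (d − a/2), solve the quadratic for a:
a = d − √(d² − 2M_n/(0.85 f'_c b)) = 700 − √(700² − 2 × 1000×10⁶/(0.85 × 34.4 × 430)) = 124.73 mm.
A_s = 0.85 f'_c a b / f_y = 0.85 × 34.4 × 124.73 × 430 / 500 = 3136.5 mm².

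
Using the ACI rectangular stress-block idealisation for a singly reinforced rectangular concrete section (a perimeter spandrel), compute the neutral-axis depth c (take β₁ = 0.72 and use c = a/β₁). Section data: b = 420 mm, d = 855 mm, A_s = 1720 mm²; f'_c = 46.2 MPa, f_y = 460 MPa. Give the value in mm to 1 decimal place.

c ≈ 66.6 mm

T = A_s f_y = 1720 × 460 = 791200 N = 791.2 kN.
Setting C = 0.85 f'_c a b equal to T: a = 791200/(0.85 × 46.2 × 420) = 47.971 mm.
With β₁ = 0.72, c = a/β₁ = 47.971/0.72 = 66.6 mm.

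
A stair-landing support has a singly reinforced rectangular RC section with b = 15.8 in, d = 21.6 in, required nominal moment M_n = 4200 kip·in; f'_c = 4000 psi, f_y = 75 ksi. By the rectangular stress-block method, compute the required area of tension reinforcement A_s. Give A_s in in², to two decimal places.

From M_n = 0.85 f'_c a b (d − a/2):
a = d − √(d² − 2M_n/(0.85 f'_c b)) = 21.6 − √(21.6² − 2 × 4200/(0.85 × 4 × 15.8)) = 3.988 in.
A_s = 0.85 f'_c a b / f_y = 0.85 × 4 × 3.988 × 15.8 / 75 = 2.856 in².

A_s ≈ 2.86 in²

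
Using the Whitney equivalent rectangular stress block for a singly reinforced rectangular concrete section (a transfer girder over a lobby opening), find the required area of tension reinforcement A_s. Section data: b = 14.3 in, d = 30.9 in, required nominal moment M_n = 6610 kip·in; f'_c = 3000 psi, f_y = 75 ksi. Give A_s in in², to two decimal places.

From M_n = 0.85 f'_c a b (d − a/2):
a = d − √(d² − 2M_n/(0.85 f'_c b)) = 30.9 − √(30.9² − 2 × 6610/(0.85 × 3 × 14.3)) = 6.563 in.
A_s = 0.85 f'_c a b / f_y = 0.85 × 3 × 6.563 × 14.3 / 75 = 3.191 in².

A_s ≈ 3.19 in²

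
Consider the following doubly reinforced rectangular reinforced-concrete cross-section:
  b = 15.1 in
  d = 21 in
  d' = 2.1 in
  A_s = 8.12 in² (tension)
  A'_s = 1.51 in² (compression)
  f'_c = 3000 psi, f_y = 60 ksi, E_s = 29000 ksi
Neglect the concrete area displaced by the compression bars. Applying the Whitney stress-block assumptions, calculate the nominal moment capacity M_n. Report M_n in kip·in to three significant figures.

M_n ≈ 8000 kip·in

Assume both steels yield.
a = (A_s − A'_s) f_y/(0.85 f'_c b) = (8.12 − 1.51) × 60/(0.85 × 3 × 15.1) = 10.300 in.
c = a/β₁ = 10.300/0.85 = 12.118 in; ε'_s = 0.003(c − d')/c = 0.0025 ≥ ε_y = 0.0021, so the compression steel yields.
M_n = (A_s − A'_s) f_y (d − a/2) + A'_s f_y (d − d') = 396.6 × (21 − 5.15) + 90.6 × (21 − 2.1) = 6286.1 + 1712.3 = 7998.4 kip·in.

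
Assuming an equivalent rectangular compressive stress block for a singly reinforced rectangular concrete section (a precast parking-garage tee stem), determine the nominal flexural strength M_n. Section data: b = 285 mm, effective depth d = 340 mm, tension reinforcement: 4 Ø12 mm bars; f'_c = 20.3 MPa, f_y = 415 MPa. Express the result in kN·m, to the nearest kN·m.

A_s = 4 × 113 = 452 mm².
T = A_s f_y = 452 × 415 = 187580 N = 187.58 kN.
From C = T: a = T/(0.85 f'_c b) = 187580/(0.85 × 20.3 × 285) = 38.14 mm.
M_n = T(d − a/2) = 187.58 kN × (340 − 19.07) mm = 60.20 kN·m.

M_n ≈ 60 kN·m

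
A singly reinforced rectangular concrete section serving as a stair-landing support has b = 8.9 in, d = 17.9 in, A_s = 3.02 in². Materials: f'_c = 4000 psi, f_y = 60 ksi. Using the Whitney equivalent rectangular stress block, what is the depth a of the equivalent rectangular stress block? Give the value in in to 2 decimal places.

T = A_s f_y = 3.02 × 60 = 181.2 kips.
a = T/(0.85 f'_c b) = 181.2/(0.85 × 4 × 8.9) = 5.99 in.

a ≈ 5.99 in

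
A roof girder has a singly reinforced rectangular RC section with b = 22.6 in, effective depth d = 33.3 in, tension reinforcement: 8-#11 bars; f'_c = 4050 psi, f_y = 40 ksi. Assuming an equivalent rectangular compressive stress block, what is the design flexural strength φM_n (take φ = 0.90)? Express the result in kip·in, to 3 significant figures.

φM_n ≈ 13500 kip·in

A_s = 8 × 1.56 = 12.48 in².
T = A_s f_y = 12.48 × 40 = 499.2 kips.
a = T/(0.85 f'_c b) = 499.2/(0.85 × 4.05 × 22.6) = 6.416 in.
M_n = T(d − a/2) = 499.2 × (33.3 − 3.208) = 15021.9 kip·in.
φM_n = 0.90 × 15021.9 = 13519.7 kip·in.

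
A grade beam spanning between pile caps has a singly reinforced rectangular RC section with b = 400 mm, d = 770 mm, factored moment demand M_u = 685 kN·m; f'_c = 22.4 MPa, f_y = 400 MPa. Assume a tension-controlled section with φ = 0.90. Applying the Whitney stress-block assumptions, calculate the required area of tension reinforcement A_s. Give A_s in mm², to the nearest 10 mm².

M_n = M_u/φ = 685/0.90 = 761.111 kN·m.
With M_n = 0.85 f'_c a b (d − a/2), solve the quadratic for a:
a = d − √(d² − 2M_n/(0.85 f'_c b)) = 770 − √(770² − 2 × 761.111×10⁶/(0.85 × 22.4 × 400)) = 143.08 mm.
A_s = 0.85 f'_c a b / f_y = 0.85 × 22.4 × 143.08 × 400 / 400 = 2724.2 mm².

A_s ≈ 2720 mm²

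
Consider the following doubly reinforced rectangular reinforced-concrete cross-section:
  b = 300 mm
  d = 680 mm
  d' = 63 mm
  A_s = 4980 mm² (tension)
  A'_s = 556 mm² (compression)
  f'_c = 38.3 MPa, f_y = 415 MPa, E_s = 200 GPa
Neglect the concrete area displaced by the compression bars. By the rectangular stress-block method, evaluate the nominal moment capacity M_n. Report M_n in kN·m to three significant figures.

M_n ≈ 1220 kN·m

Assume both tension and compression steel yield.
Net tension couple steel: A_s − A'_s = 4424 mm².
a = (A_s − A'_s) f_y / (0.85 f'_c b) = 1835960/(0.85 × 38.3 × 300) = 187.99 mm.
c = a/β₁ = 187.99/0.776 = 242.26 mm; ε'_s = 0.003(c − d')/c = 0.0022 ≥ f_y/E_s = 0.0021, so compression steel does yield.
M_n = (A_s − A'_s) f_y (d − a/2) + A'_s f_y (d − d') = [1835960 × (680 − 93.995) + 230740 × (680 − 63)] × 10⁻⁶ = 1075.88 + 142.37 = 1218.25 kN·m.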